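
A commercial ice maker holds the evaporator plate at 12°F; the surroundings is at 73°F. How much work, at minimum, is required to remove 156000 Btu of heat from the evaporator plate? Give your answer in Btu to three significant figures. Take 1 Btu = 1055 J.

In absolute terms T_C = 262.04 K and T_H = 295.93 K, so ΔT = 33.89 K.
The reversible limit is COP_R = T_C/ΔT = 7.732, so W_min = Q_C/COP = Q_C·ΔT/T_C.
W_min = 156000 × 33.89/262.04 = 20180 Btu.

20200 Btu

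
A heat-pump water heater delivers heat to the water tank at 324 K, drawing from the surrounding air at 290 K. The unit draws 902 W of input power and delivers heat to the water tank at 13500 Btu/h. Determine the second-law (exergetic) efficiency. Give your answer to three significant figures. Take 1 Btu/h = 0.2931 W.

Converting, Q̇_H = 13500 Btu/h = 3957 W, so COP_actual = Q̇_H/Ẇ = 3957/902.0 = 4.387.
The reservoir spacing is ΔT = 324 − 290 = 34.00 K.
COP_Carnot = T_H/ΔT = 324.00/34.00 = 9.529.
η_II = COP_actual/COP_Carnot = 4.387/9.529 = 0.4603.

0.460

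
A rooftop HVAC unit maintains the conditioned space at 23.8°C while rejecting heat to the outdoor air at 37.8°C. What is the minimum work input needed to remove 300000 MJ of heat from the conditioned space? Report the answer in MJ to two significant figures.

In absolute terms T_C = 296.95 K and T_H = 310.95 K, so ΔT = 14.00 K.
The reversible limit is COP_R = T_C/ΔT = 21.21, so W_min = Q_C/COP = Q_C·ΔT/T_C.
W_min = 300000 × 14.00/296.95 = 14140 MJ.

14000 MJ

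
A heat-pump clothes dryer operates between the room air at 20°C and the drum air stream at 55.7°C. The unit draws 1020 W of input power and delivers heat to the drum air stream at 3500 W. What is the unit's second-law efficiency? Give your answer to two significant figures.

COP_actual = Q̇_H/Ẇ = 3500/1020 = 3.431.
In absolute terms T_C = 293.15 K and T_H = 328.85 K, so ΔT = 35.70 K.
COP_Carnot = T_H/ΔT = 328.85/35.70 = 9.211.
η_II = COP_actual/COP_Carnot = 3.431/9.211 = 0.3725.

0.37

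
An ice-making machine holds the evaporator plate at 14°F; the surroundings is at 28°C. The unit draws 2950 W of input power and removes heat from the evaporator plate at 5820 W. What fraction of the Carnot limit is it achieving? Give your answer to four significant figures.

COP_actual = Q̇_C/Ẇ = 5820/2950 = 1.973.
In absolute terms T_C = 263.15 K and T_H = 301.15 K, so ΔT = 38.00 K.
COP_Carnot = T_C/ΔT = 263.15/38.00 = 6.925.
η_II = COP_actual/COP_Carnot = 1.973/6.925 = 0.2849.

0.2849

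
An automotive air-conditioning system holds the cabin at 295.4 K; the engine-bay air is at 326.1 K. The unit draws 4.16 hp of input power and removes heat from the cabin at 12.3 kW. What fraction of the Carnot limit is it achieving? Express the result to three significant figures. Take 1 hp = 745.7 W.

0.412

Converting, Q̇_C = 12.30 kW = 16.49 hp, so COP_actual = Q̇_C/Ẇ = 16.49/4.160 = 3.965.
The reservoir spacing is ΔT = 326.1 − 295.4 = 30.70 K.
COP_Carnot = T_C/ΔT = 295.40/30.70 = 9.622.
η_II = COP_actual/COP_Carnot = 3.965/9.622 = 0.4121.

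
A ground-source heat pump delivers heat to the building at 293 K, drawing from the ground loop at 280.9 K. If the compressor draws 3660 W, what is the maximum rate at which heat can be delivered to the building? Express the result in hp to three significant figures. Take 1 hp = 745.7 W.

119 hp

The reservoir spacing is ΔT = 293 − 280.9 = 12.10 K.
COP_Carnot = T_H/ΔT = 293.00/12.10 = 24.21.
Q̇_max = COP_Carnot × Ẇ = 24.21 × 3660 W = 88630 W = 118.9 hp.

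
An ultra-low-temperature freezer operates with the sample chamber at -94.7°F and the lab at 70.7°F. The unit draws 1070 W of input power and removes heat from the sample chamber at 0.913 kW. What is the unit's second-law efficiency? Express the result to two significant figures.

Converting, Q̇_C = 0.9130 kW = 913.0 W, so COP_actual = Q̇_C/Ẇ = 913.0/1070 = 0.8533.
In absolute terms T_C = 202.76 K and T_H = 294.65 K, so ΔT = 91.89 K.
COP_Carnot = T_C/ΔT = 202.76/91.89 = 2.207.
η_II = COP_actual/COP_Carnot = 0.8533/2.207 = 0.3867.

0.39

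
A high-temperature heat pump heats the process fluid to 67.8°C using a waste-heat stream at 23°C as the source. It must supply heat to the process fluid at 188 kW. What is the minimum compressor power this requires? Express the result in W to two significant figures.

25000 W

In absolute terms T_C = 296.15 K and T_H = 340.95 K, so ΔT = 44.80 K.
COP_Carnot = T_H/ΔT = 340.95/44.80 = 7.610.
Ẇ_min = Q̇/COP_Carnot = 188.0/7.610 = 24.70 kW = 24700 W.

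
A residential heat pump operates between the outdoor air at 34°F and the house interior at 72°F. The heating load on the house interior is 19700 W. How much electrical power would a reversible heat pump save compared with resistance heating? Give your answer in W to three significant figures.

In absolute terms T_C = 274.26 K and T_H = 295.37 K, so ΔT = 21.11 K.
COP_Carnot = T_H/ΔT = 295.37/21.11 = 13.99.
Resistance heating needs Ẇ_res = Q̇_H = 19700 W; the reversible heat pump needs only Ẇ_hp = Q̇_H/COP = 1408 W.
Saving = 19700 − 1408 = 18290 W.

18300 W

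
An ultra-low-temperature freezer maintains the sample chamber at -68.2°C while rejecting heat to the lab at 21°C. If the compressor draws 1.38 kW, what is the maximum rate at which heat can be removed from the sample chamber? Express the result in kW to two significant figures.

3.2 kW

In absolute terms T_C = 204.95 K and T_H = 294.15 K, so ΔT = 89.20 K.
COP_Carnot = T_C/ΔT = 204.95/89.20 = 2.298.
Q̇_max = COP_Carnot × Ẇ = 2.298 × 1.380 kW = 3.171 kW.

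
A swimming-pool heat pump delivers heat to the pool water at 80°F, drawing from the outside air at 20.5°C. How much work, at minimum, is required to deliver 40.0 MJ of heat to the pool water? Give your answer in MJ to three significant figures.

In absolute terms T_C = 293.65 K and T_H = 299.82 K, so ΔT = 6.167 K.
The reversible limit is COP_HP = T_H/ΔT = 48.62, so W_min = Q_H/COP = Q_H·ΔT/T_H.
W_min = 40.00 × 6.167/299.82 = 0.8227 MJ.

0.823 MJ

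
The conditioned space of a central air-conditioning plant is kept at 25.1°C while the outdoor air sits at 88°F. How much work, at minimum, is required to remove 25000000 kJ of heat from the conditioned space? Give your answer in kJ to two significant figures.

500000 kJ

In absolute terms T_C = 298.25 K and T_H = 304.26 K, so ΔT = 6.011 K.
The reversible limit is COP_R = T_C/ΔT = 49.62, so W_min = Q_C/COP = Q_C·ΔT/T_C.
W_min = 25000000 × 6.011/298.25 = 503900 kJ.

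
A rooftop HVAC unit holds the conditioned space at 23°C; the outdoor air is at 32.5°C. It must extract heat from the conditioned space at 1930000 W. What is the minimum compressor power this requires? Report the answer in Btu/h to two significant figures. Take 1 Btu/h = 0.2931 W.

In absolute terms T_C = 296.15 K and T_H = 305.65 K, so ΔT = 9.500 K.
COP_Carnot = T_C/ΔT = 296.15/9.500 = 31.17.
Ẇ_min = Q̇/COP_Carnot = 1930000/31.17 = 61910 W = 211200 Btu/h.

210000 Btu/h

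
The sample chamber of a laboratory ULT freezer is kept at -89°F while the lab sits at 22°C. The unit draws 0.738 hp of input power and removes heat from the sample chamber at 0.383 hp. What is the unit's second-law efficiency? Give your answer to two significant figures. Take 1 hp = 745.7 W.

0.22

COP_actual = Q̇_C/Ẇ = 0.3830/0.7380 = 0.5190.
In absolute terms T_C = 205.93 K and T_H = 295.15 K, so ΔT = 89.22 K.
COP_Carnot = T_C/ΔT = 205.93/89.22 = 2.308.
η_II = COP_actual/COP_Carnot = 0.5190/2.308 = 0.2249.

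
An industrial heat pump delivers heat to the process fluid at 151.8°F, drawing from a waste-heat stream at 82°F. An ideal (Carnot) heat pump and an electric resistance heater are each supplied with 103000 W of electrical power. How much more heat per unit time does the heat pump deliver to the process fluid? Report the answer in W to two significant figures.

800000 W

In absolute terms T_C = 300.93 K and T_H = 339.71 K, so ΔT = 38.78 K.
COP_Carnot = T_H/ΔT = 339.71/38.78 = 8.760.
The heat pump delivers Q̇_H = COP × Ẇ = 902300 W; the resistance heater delivers Ẇ = 103000 W.
Extra = (COP − 1)·Ẇ = 799300 W.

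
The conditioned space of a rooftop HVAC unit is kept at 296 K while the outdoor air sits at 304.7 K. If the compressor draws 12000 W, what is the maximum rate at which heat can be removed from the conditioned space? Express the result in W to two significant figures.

410000 W

The reservoir spacing is ΔT = 304.7 − 296 = 8.700 K.
COP_Carnot = T_C/ΔT = 296.00/8.700 = 34.02.
Q̇_max = COP_Carnot × Ẇ = 34.02 × 12000 W = 408300 W.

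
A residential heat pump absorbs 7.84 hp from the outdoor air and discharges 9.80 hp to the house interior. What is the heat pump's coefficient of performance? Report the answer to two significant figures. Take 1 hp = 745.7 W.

The first law gives Q̇_H = Q̇_C + Ẇ, so the three rates are Q̇_C = 7.840, Q̇_H = 9.800, Ẇ = 1.960 hp.
COP_HP = Q̇_H/Ẇ = 9.800/1.960 = 5.000.

5.0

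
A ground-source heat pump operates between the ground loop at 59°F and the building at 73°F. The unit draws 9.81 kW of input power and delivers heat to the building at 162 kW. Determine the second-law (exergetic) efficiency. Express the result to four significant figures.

0.4340

COP_actual = Q̇_H/Ẇ = 162.0/9.810 = 16.51.
In absolute terms T_C = 288.15 K and T_H = 295.93 K, so ΔT = 7.778 K.
COP_Carnot = T_H/ΔT = 295.93/7.778 = 38.05.
η_II = COP_actual/COP_Carnot = 16.51/38.05 = 0.4340.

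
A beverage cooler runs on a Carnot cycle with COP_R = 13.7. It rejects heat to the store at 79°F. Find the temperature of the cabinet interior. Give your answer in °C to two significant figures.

For a Carnot refrigerator COP_R = T_C/(T_H − T_C), so T_C = COP·T_H/(1 + COP).
With T_H = 299.26 K, T_C = 13.7 × 299.26/14.70 = 278.90 K.
Converting, 278.90 K = 5.75°C.

5.8 °C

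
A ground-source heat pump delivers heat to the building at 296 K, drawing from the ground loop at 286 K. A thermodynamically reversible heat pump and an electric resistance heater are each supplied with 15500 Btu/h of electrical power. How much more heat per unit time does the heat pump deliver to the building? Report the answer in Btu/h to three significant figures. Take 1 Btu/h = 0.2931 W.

The reservoir spacing is ΔT = 296 − 286 = 10.00 K.
COP_Carnot = T_H/ΔT = 296.00/10.00 = 29.60.
The heat pump delivers Q̇_H = COP × Ẇ = 458800 Btu/h; the resistance heater delivers Ẇ = 15500 Btu/h.
Extra = (COP − 1)·Ẇ = 443300 Btu/h.

443000 Btu/h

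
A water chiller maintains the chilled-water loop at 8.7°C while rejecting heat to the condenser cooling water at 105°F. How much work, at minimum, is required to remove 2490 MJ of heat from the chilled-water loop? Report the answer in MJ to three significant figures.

281 MJ

In absolute terms T_C = 281.85 K and T_H = 313.71 K, so ΔT = 31.86 K.
The reversible limit is COP_R = T_C/ΔT = 8.848, so W_min = Q_C/COP = Q_C·ΔT/T_C.
W_min = 2490 × 31.86/281.85 = 281.4 MJ.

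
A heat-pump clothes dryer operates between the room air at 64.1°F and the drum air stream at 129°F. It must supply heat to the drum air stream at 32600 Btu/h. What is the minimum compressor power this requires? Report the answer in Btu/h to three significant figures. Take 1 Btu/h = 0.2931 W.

In absolute terms T_C = 290.98 K and T_H = 327.04 K, so ΔT = 36.06 K.
COP_Carnot = T_H/ΔT = 327.04/36.06 = 9.070.
Ẇ_min = Q̇/COP_Carnot = 32600/9.070 = 3594 Btu/h.

3590 Btu/h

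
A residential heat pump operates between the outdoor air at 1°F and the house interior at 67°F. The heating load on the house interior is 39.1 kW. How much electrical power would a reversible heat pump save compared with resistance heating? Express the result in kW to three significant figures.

34.2 kW

In absolute terms T_C = 255.93 K and T_H = 292.59 K, so ΔT = 36.67 K.
COP_Carnot = T_H/ΔT = 292.59/36.67 = 7.980.
Resistance heating needs Ẇ_res = Q̇_H = 39.10 kW; the reversible heat pump needs only Ẇ_hp = Q̇_H/COP = 4.900 kW.
Saving = 39.10 − 4.900 = 34.20 kW.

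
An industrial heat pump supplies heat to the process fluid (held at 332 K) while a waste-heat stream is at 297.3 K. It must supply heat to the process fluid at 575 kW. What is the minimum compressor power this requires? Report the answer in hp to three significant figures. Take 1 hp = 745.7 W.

The reservoir spacing is ΔT = 332 − 297.3 = 34.70 K.
COP_Carnot = T_H/ΔT = 332.00/34.70 = 9.568.
Ẇ_min = Q̇/COP_Carnot = 575.0/9.568 = 60.10 kW = 80.59 hp.

80.6 hp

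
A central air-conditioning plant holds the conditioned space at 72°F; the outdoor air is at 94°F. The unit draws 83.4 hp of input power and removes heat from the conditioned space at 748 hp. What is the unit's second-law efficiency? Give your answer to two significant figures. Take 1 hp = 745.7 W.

COP_actual = Q̇_C/Ẇ = 748.0/83.40 = 8.969.
In absolute terms T_C = 295.37 K and T_H = 307.59 K, so ΔT = 12.22 K.
COP_Carnot = T_C/ΔT = 295.37/12.22 = 24.17.
η_II = COP_actual/COP_Carnot = 8.969/24.17 = 0.3711.

0.37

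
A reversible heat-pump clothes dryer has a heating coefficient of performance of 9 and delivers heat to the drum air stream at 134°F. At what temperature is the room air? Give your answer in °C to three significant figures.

20.0 °C

COP_HP = T_H/(T_H − T_C) gives T_H − T_C = T_H/COP.
With T_H = 329.82 K, T_C = 329.82 × (1 − 1/9) = 293.17 K.
Converting, 293.17 K = 20.02°C.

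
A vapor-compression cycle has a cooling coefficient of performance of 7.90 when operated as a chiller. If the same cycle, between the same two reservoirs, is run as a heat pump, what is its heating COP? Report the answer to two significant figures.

The first law on one cycle gives Q_H = Q_C + W, so Q_H/W = Q_C/W + 1.
COP_HP = COP_R + 1 = 7.90 + 1 = 8.90.

8.9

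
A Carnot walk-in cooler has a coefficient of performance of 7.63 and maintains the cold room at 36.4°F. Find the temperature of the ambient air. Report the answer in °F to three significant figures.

COP_R = T_C/(T_H − T_C) gives T_H − T_C = T_C/COP.
With T_C = 275.59 K, T_H = 275.59 × (1 + 1/7.63) = 311.71 K.
Converting, 311.71 K = 101.42°F.

101 °F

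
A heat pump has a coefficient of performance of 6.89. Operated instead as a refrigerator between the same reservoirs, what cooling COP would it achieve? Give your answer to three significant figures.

5.89

Since Q_H = Q_C + W for any cycle, COP_R = Q_C/W = Q_H/W − 1.
COP_R = 6.89 − 1 = 5.89.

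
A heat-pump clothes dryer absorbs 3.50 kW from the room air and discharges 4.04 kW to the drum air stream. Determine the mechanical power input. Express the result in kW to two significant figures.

For a cyclic device the first law requires Q̇_H = Q̇_C + Ẇ.
Ẇ = Q̇_H − Q̇_C = 0.5400 kW.

0.54 kW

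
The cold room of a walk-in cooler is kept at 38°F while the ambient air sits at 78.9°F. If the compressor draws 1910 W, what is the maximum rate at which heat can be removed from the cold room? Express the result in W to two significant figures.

23000 W

In absolute terms T_C = 276.48 K and T_H = 299.21 K, so ΔT = 22.72 K.
COP_Carnot = T_C/ΔT = 276.48/22.72 = 12.17.
Q̇_max = COP_Carnot × Ẇ = 12.17 × 1910 W = 23240 W.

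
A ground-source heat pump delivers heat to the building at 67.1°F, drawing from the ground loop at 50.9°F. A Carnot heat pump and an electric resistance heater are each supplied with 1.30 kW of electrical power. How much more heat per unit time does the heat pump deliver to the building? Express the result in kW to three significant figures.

41.0 kW

In absolute terms T_C = 283.65 K and T_H = 292.65 K, so ΔT = 9.000 K.
COP_Carnot = T_H/ΔT = 292.65/9.000 = 32.52.
The heat pump delivers Q̇_H = COP × Ẇ = 42.27 kW; the resistance heater delivers Ẇ = 1.300 kW.
Extra = (COP − 1)·Ẇ = 40.97 kW.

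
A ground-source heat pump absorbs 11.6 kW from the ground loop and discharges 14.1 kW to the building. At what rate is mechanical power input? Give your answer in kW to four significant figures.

2.500 kW

For a cyclic device the first law requires Q̇_H = Q̇_C + Ẇ.
Ẇ = Q̇_H − Q̇_C = 2.500 kW.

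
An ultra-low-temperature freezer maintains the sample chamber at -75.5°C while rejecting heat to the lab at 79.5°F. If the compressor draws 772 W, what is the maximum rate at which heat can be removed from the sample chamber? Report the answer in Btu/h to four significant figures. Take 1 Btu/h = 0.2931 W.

5109 Btu/h

In absolute terms T_C = 197.65 K and T_H = 299.54 K, so ΔT = 101.9 K.
COP_Carnot = T_C/ΔT = 197.65/101.9 = 1.940.
Q̇_max = COP_Carnot × Ẇ = 1.940 × 772.0 W = 1498 W = 5109 Btu/h.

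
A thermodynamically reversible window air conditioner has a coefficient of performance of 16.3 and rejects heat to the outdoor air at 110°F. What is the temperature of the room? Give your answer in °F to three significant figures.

77.1 °F

For a Carnot refrigerator COP_R = T_C/(T_H − T_C), so T_C = COP·T_H/(1 + COP).
With T_H = 316.48 K, T_C = 16.3 × 316.48/17.30 = 298.19 K.
Converting, 298.19 K = 77.07°F.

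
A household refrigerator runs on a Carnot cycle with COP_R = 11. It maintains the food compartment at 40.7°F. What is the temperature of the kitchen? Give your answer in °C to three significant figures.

30.1 °C

COP_R = T_C/(T_H − T_C) gives T_H − T_C = T_C/COP.
With T_C = 277.98 K, T_H = 277.98 × (1 + 1/11) = 303.25 K.
Converting, 303.25 K = 30.10°C.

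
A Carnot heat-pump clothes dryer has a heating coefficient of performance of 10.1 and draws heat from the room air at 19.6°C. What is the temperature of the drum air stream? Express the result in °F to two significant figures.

130 °F

COP_HP = T_H/(T_H − T_C) rearranges to T_H = COP·T_C/(COP − 1).
With T_C = 292.75 K, T_H = 10.1 × 292.75/9.100 = 324.92 K.
Converting, 324.92 K = 125.19°F.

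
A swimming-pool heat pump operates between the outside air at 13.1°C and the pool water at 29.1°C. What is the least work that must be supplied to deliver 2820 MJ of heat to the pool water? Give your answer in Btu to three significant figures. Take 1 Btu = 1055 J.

In absolute terms T_C = 286.25 K and T_H = 302.25 K, so ΔT = 16.00 K.
The reversible limit is COP_HP = T_H/ΔT = 18.89, so W_min = Q_H/COP = Q_H·ΔT/T_H.
W_min = 2820 × 16.00/302.25 = 149.3 MJ = 141500 Btu.

141000 Btu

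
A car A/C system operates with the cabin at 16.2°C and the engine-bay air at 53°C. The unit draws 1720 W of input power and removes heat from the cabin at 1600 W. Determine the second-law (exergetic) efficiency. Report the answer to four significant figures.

COP_actual = Q̇_C/Ẇ = 1600/1720 = 0.9302.
In absolute terms T_C = 289.35 K and T_H = 326.15 K, so ΔT = 36.80 K.
COP_Carnot = T_C/ΔT = 289.35/36.80 = 7.863.
η_II = COP_actual/COP_Carnot = 0.9302/7.863 = 0.1183.

0.1183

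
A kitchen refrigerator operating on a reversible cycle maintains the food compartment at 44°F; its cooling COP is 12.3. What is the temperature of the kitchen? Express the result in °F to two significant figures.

COP_R = T_C/(T_H − T_C) gives T_H − T_C = T_C/COP.
With T_C = 279.82 K, T_H = 279.82 × (1 + 1/12.3) = 302.57 K.
Converting, 302.57 K = 84.95°F.

85 °F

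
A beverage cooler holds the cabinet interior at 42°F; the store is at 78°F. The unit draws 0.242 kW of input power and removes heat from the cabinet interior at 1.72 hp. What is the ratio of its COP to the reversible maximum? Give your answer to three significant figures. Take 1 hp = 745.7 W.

0.380

Converting, Q̇_C = 1.720 hp = 1.283 kW, so COP_actual = Q̇_C/Ẇ = 1.283/0.2420 = 5.300.
In absolute terms T_C = 278.71 K and T_H = 298.71 K, so ΔT = 20.00 K.
COP_Carnot = T_C/ΔT = 278.71/20.00 = 13.94.
η_II = COP_actual/COP_Carnot = 5.300/13.94 = 0.3803.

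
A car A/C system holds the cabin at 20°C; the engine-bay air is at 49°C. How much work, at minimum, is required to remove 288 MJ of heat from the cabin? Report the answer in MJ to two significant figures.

28 MJ

In absolute terms T_C = 293.15 K and T_H = 322.15 K, so ΔT = 29.00 K.
The reversible limit is COP_R = T_C/ΔT = 10.11, so W_min = Q_C/COP = Q_C·ΔT/T_C.
W_min = 288.0 × 29.00/293.15 = 28.49 MJ.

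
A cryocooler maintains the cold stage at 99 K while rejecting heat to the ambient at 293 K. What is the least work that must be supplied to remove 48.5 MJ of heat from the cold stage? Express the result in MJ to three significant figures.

The reservoir spacing is ΔT = 293 − 99 = 194.0 K.
The reversible limit is COP_R = T_C/ΔT = 0.5103, so W_min = Q_C/COP = Q_C·ΔT/T_C.
W_min = 48.50 × 194.0/99.00 = 95.04 MJ.

95.0 MJ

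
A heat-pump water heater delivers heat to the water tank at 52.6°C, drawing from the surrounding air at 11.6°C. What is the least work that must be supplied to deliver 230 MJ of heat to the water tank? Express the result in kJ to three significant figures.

28900 kJ

In absolute terms T_C = 284.75 K and T_H = 325.75 K, so ΔT = 41.00 K.
The reversible limit is COP_HP = T_H/ΔT = 7.945, so W_min = Q_H/COP = Q_H·ΔT/T_H.
W_min = 230.0 × 41.00/325.75 = 28.95 MJ = 28950 kJ.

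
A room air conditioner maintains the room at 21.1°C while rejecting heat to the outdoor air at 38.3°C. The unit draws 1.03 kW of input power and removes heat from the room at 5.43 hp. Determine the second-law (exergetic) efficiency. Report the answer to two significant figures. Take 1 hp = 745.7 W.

0.23

Converting, Q̇_C = 5.430 hp = 4.049 kW, so COP_actual = Q̇_C/Ẇ = 4.049/1.030 = 3.931.
In absolute terms T_C = 294.25 K and T_H = 311.45 K, so ΔT = 17.20 K.
COP_Carnot = T_C/ΔT = 294.25/17.20 = 17.11.
η_II = COP_actual/COP_Carnot = 3.931/17.11 = 0.2298.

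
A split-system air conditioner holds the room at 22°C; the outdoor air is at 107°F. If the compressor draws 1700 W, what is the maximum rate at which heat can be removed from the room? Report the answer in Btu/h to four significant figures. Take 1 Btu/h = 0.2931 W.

In absolute terms T_C = 295.15 K and T_H = 314.82 K, so ΔT = 19.67 K.
COP_Carnot = T_C/ΔT = 295.15/19.67 = 15.01.
Q̇_max = COP_Carnot × Ẇ = 15.01 × 1700 W = 25510 W = 87050 Btu/h.

87050 Btu/h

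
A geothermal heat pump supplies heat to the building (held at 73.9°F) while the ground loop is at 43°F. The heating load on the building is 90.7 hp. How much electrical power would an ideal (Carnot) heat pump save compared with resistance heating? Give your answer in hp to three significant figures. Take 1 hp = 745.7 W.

85.4 hp

In absolute terms T_C = 279.26 K and T_H = 296.43 K, so ΔT = 17.17 K.
COP_Carnot = T_H/ΔT = 296.43/17.17 = 17.27.
Resistance heating needs Ẇ_res = Q̇_H = 90.70 hp; the reversible heat pump needs only Ẇ_hp = Q̇_H/COP = 5.253 hp.
Saving = 90.70 − 5.253 = 85.45 hp.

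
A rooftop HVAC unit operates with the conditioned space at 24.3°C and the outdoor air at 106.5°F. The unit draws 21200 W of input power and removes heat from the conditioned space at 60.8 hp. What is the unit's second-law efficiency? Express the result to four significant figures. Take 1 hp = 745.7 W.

Converting, Q̇_C = 60.80 hp = 45340 W, so COP_actual = Q̇_C/Ẇ = 45340/21200 = 2.139.
In absolute terms T_C = 297.45 K and T_H = 314.54 K, so ΔT = 17.09 K.
COP_Carnot = T_C/ΔT = 297.45/17.09 = 17.41.
η_II = COP_actual/COP_Carnot = 2.139/17.41 = 0.1229.

0.1229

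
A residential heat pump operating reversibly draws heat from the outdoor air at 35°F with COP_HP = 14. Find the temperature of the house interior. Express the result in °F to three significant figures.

73.1 °F

COP_HP = T_H/(T_H − T_C) rearranges to T_H = COP·T_C/(COP − 1).
With T_C = 274.82 K, T_H = 14 × 274.82/13.00 = 295.96 K.
Converting, 295.96 K = 73.05°F.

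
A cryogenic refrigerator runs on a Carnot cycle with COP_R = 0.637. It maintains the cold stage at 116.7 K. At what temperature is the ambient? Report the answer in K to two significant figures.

COP_R = T_C/(T_H − T_C) gives T_H − T_C = T_C/COP.
With T_C = 116.70 K, T_H = 116.70 × (1 + 1/0.637) = 299.90 K.

300 K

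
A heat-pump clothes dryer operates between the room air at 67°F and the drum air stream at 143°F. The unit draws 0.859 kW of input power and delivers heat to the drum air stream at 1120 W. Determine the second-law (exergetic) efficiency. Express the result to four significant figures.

0.1644

Converting, Q̇_H = 1120 W = 1.120 kW, so COP_actual = Q̇_H/Ẇ = 1.120/0.8590 = 1.304.
In absolute terms T_C = 292.59 K and T_H = 334.82 K, so ΔT = 42.22 K.
COP_Carnot = T_H/ΔT = 334.82/42.22 = 7.930.
η_II = COP_actual/COP_Carnot = 1.304/7.930 = 0.1644.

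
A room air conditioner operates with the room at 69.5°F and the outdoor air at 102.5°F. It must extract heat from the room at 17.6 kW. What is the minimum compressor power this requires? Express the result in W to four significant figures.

1098 W

In absolute terms T_C = 293.98 K and T_H = 312.32 K, so ΔT = 18.33 K.
COP_Carnot = T_C/ΔT = 293.98/18.33 = 16.04.
Ẇ_min = Q̇/COP_Carnot = 17.60/16.04 = 1.098 kW = 1098 W.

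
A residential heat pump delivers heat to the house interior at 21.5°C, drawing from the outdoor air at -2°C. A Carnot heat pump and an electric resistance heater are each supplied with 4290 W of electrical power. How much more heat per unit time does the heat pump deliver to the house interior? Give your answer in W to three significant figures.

49500 W

In absolute terms T_C = 271.15 K and T_H = 294.65 K, so ΔT = 23.50 K.
COP_Carnot = T_H/ΔT = 294.65/23.50 = 12.54.
The heat pump delivers Q̇_H = COP × Ẇ = 53790 W; the resistance heater delivers Ẇ = 4290 W.
Extra = (COP − 1)·Ẇ = 49500 W.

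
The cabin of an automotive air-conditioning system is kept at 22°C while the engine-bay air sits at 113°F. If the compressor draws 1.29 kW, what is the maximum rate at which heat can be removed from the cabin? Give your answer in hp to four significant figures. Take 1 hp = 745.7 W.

22.20 hp

In absolute terms T_C = 295.15 K and T_H = 318.15 K, so ΔT = 23.00 K.
COP_Carnot = T_C/ΔT = 295.15/23.00 = 12.83.
Q̇_max = COP_Carnot × Ẇ = 12.83 × 1.290 kW = 16.55 kW = 22.20 hp.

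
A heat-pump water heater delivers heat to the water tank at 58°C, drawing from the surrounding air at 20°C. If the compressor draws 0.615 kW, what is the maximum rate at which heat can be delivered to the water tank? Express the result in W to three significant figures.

5360 W

In absolute terms T_C = 293.15 K and T_H = 331.15 K, so ΔT = 38.00 K.
COP_Carnot = T_H/ΔT = 331.15/38.00 = 8.714.
Q̇_max = COP_Carnot × Ẇ = 8.714 × 0.6150 kW = 5.359 kW = 5359 W.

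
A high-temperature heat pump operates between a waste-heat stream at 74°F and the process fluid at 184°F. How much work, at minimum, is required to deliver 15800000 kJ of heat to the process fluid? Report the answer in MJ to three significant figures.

2700 MJ

In absolute terms T_C = 296.48 K and T_H = 357.59 K, so ΔT = 61.11 K.
The reversible limit is COP_HP = T_H/ΔT = 5.852, so W_min = Q_H/COP = Q_H·ΔT/T_H.
W_min = 15800000 × 61.11/357.59 = 2700000 kJ = 2700 MJ.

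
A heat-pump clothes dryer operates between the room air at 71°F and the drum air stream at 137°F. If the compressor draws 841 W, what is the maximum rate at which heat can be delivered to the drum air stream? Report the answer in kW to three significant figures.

In absolute terms T_C = 294.82 K and T_H = 331.48 K, so ΔT = 36.67 K.
COP_Carnot = T_H/ΔT = 331.48/36.67 = 9.040.
Q̇_max = COP_Carnot × Ẇ = 9.040 × 841.0 W = 7603 W = 7.603 kW.

7.60 kW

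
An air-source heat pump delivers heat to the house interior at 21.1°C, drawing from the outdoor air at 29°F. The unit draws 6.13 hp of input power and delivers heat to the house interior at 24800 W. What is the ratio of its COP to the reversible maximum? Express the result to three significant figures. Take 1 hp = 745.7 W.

Converting, Q̇_H = 24800 W = 33.26 hp, so COP_actual = Q̇_H/Ẇ = 33.26/6.130 = 5.425.
In absolute terms T_C = 271.48 K and T_H = 294.25 K, so ΔT = 22.77 K.
COP_Carnot = T_H/ΔT = 294.25/22.77 = 12.92.
η_II = COP_actual/COP_Carnot = 5.425/12.92 = 0.4198.

0.420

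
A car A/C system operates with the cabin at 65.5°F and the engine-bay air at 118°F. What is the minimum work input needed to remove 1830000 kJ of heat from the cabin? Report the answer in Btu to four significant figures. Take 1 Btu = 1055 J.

173400 Btu

In absolute terms T_C = 291.76 K and T_H = 320.93 K, so ΔT = 29.17 K.
The reversible limit is COP_R = T_C/ΔT = 10.00, so W_min = Q_C/COP = Q_C·ΔT/T_C.
W_min = 1830000 × 29.17/291.76 = 182900 kJ = 173400 Btu.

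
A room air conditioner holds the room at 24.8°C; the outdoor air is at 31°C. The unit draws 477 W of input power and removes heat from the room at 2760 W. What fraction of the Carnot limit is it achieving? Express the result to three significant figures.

0.120

COP_actual = Q̇_C/Ẇ = 2760/477.0 = 5.786.
In absolute terms T_C = 297.95 K and T_H = 304.15 K, so ΔT = 6.200 K.
COP_Carnot = T_C/ΔT = 297.95/6.200 = 48.06.
η_II = COP_actual/COP_Carnot = 5.786/48.06 = 0.1204.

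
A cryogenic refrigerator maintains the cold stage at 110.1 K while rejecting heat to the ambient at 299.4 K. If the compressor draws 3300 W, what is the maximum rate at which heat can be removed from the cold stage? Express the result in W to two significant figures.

The reservoir spacing is ΔT = 299.4 − 110.1 = 189.3 K.
COP_Carnot = T_C/ΔT = 110.10/189.3 = 0.5816.
Q̇_max = COP_Carnot × Ẇ = 0.5816 × 3300 W = 1919 W.

1900 W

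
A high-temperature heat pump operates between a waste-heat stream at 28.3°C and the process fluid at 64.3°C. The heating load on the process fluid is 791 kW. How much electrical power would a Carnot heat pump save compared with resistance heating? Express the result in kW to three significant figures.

707 kW

In absolute terms T_C = 301.45 K and T_H = 337.45 K, so ΔT = 36.00 K.
COP_Carnot = T_H/ΔT = 337.45/36.00 = 9.374.
Resistance heating needs Ẇ_res = Q̇_H = 791.0 kW; the reversible heat pump needs only Ẇ_hp = Q̇_H/COP = 84.39 kW.
Saving = 791.0 − 84.39 = 706.6 kW.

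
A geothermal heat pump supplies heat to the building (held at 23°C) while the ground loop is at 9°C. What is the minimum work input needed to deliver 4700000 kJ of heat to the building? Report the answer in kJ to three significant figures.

222000 kJ

In absolute terms T_C = 282.15 K and T_H = 296.15 K, so ΔT = 14.00 K.
The reversible limit is COP_HP = T_H/ΔT = 21.15, so W_min = Q_H/COP = Q_H·ΔT/T_H.
W_min = 4700000 × 14.00/296.15 = 222200 kJ.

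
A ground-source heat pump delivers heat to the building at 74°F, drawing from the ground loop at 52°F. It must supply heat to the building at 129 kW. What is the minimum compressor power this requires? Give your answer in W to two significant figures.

In absolute terms T_C = 284.26 K and T_H = 296.48 K, so ΔT = 12.22 K.
COP_Carnot = T_H/ΔT = 296.48/12.22 = 24.26.
Ẇ_min = Q̇/COP_Carnot = 129.0/24.26 = 5.318 kW = 5318 W.

5300 W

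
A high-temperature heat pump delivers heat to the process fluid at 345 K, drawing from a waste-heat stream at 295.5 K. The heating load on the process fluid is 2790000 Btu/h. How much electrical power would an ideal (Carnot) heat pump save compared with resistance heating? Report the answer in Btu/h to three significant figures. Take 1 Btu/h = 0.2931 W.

2390000 Btu/h

The reservoir spacing is ΔT = 345 − 295.5 = 49.50 K.
COP_Carnot = T_H/ΔT = 345.00/49.50 = 6.970.
Resistance heating needs Ẇ_res = Q̇_H = 2790000 Btu/h; the reversible heat pump needs only Ẇ_hp = Q̇_H/COP = 400300 Btu/h.
Saving = 2790000 − 400300 = 2390000 Btu/h.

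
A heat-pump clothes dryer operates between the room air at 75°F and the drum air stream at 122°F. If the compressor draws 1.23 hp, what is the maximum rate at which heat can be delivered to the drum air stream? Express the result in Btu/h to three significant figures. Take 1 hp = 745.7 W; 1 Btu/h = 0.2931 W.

38700 Btu/h

In absolute terms T_C = 297.04 K and T_H = 323.15 K, so ΔT = 26.11 K.
COP_Carnot = T_H/ΔT = 323.15/26.11 = 12.38.
Q̇_max = COP_Carnot × Ẇ = 12.38 × 1.230 hp = 15.22 hp = 38730 Btu/h.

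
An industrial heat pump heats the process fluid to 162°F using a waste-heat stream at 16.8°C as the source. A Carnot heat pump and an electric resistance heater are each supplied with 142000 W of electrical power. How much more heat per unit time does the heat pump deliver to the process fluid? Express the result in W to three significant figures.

In absolute terms T_C = 289.95 K and T_H = 345.37 K, so ΔT = 55.42 K.
COP_Carnot = T_H/ΔT = 345.37/55.42 = 6.232.
The heat pump delivers Q̇_H = COP × Ẇ = 884900 W; the resistance heater delivers Ẇ = 142000 W.
Extra = (COP − 1)·Ẇ = 742900 W.

743000 W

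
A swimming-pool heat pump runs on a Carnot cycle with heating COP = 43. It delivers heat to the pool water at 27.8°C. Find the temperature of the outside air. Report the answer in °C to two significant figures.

COP_HP = T_H/(T_H − T_C) gives T_H − T_C = T_H/COP.
With T_H = 300.95 K, T_C = 300.95 × (1 − 1/43) = 293.95 K.
Converting, 293.95 K = 20.80°C.

21 °C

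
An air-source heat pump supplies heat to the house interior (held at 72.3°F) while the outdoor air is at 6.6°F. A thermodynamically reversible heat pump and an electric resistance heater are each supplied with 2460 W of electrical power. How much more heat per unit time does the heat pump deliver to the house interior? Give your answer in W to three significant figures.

In absolute terms T_C = 259.04 K and T_H = 295.54 K, so ΔT = 36.50 K.
COP_Carnot = T_H/ΔT = 295.54/36.50 = 8.097.
The heat pump delivers Q̇_H = COP × Ẇ = 19920 W; the resistance heater delivers Ẇ = 2460 W.
Extra = (COP − 1)·Ẇ = 17460 W.

17500 W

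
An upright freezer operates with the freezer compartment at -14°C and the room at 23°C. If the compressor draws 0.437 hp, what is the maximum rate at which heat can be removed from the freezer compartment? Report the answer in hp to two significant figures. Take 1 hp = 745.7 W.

3.1 hp

In absolute terms T_C = 259.15 K and T_H = 296.15 K, so ΔT = 37.00 K.
COP_Carnot = T_C/ΔT = 259.15/37.00 = 7.004.
Q̇_max = COP_Carnot × Ẇ = 7.004 × 0.4370 hp = 3.061 hp.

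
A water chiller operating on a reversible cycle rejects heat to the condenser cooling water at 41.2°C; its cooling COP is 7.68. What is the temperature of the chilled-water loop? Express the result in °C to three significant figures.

4.98 °C

For a Carnot refrigerator COP_R = T_C/(T_H − T_C), so T_C = COP·T_H/(1 + COP).
With T_H = 314.35 K, T_C = 7.68 × 314.35/8.680 = 278.13 K.
Converting, 278.13 K = 4.98°C.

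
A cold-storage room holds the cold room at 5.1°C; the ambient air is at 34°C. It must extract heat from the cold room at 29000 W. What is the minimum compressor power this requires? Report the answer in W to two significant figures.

3000 W

In absolute terms T_C = 278.25 K and T_H = 307.15 K, so ΔT = 28.90 K.
COP_Carnot = T_C/ΔT = 278.25/28.90 = 9.628.
Ẇ_min = Q̇/COP_Carnot = 29000/9.628 = 3012 W.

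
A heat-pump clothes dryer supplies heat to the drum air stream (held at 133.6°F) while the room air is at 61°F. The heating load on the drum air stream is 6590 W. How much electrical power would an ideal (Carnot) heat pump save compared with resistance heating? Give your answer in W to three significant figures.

In absolute terms T_C = 289.26 K and T_H = 329.59 K, so ΔT = 40.33 K.
COP_Carnot = T_H/ΔT = 329.59/40.33 = 8.172.
Resistance heating needs Ẇ_res = Q̇_H = 6590 W; the reversible heat pump needs only Ẇ_hp = Q̇_H/COP = 806.4 W.
Saving = 6590 − 806.4 = 5784 W.

5780 W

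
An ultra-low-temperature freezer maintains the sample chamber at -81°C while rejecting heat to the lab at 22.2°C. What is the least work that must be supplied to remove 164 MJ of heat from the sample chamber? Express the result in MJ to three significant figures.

In absolute terms T_C = 192.15 K and T_H = 295.35 K, so ΔT = 103.2 K.
The reversible limit is COP_R = T_C/ΔT = 1.862, so W_min = Q_C/COP = Q_C·ΔT/T_C.
W_min = 164.0 × 103.2/192.15 = 88.08 MJ.

88.1 MJ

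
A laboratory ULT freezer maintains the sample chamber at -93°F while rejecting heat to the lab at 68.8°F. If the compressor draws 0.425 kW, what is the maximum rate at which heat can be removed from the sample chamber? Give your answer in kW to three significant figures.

0.963 kW

In absolute terms T_C = 203.71 K and T_H = 293.59 K, so ΔT = 89.89 K.
COP_Carnot = T_C/ΔT = 203.71/89.89 = 2.266.
Q̇_max = COP_Carnot × Ẇ = 2.266 × 0.4250 kW = 0.9631 kW.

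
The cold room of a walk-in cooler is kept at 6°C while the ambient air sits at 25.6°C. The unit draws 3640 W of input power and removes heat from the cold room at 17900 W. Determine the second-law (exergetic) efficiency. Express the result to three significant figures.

COP_actual = Q̇_C/Ẇ = 17900/3640 = 4.918.
In absolute terms T_C = 279.15 K and T_H = 298.75 K, so ΔT = 19.60 K.
COP_Carnot = T_C/ΔT = 279.15/19.60 = 14.24.
η_II = COP_actual/COP_Carnot = 4.918/14.24 = 0.3453.

0.345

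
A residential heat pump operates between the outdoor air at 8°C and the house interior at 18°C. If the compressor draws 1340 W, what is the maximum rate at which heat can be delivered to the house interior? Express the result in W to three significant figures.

39000 W

In absolute terms T_C = 281.15 K and T_H = 291.15 K, so ΔT = 10.00 K.
COP_Carnot = T_H/ΔT = 291.15/10.00 = 29.12.
Q̇_max = COP_Carnot × Ẇ = 29.12 × 1340 W = 39010 W.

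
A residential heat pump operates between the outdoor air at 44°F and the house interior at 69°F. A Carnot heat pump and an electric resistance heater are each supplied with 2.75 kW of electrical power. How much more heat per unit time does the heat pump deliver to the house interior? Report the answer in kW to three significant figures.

55.4 kW

In absolute terms T_C = 279.82 K and T_H = 293.71 K, so ΔT = 13.89 K.
COP_Carnot = T_H/ΔT = 293.71/13.89 = 21.15.
The heat pump delivers Q̇_H = COP × Ẇ = 58.15 kW; the resistance heater delivers Ẇ = 2.750 kW.
Extra = (COP − 1)·Ẇ = 55.40 kW.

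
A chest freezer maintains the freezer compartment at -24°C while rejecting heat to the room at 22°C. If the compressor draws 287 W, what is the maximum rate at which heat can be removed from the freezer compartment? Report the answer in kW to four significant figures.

In absolute terms T_C = 249.15 K and T_H = 295.15 K, so ΔT = 46.00 K.
COP_Carnot = T_C/ΔT = 249.15/46.00 = 5.416.
Q̇_max = COP_Carnot × Ẇ = 5.416 × 287.0 W = 1554 W = 1.554 kW.

1.554 kW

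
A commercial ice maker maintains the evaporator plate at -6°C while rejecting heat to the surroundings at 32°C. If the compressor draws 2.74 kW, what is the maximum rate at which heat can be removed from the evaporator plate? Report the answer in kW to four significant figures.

In absolute terms T_C = 267.15 K and T_H = 305.15 K, so ΔT = 38.00 K.
COP_Carnot = T_C/ΔT = 267.15/38.00 = 7.030.
Q̇_max = COP_Carnot × Ẇ = 7.030 × 2.740 kW = 19.26 kW.

19.26 kW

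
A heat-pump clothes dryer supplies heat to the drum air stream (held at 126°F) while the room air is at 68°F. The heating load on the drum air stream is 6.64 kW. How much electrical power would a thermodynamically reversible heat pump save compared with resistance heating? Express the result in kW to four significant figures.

In absolute terms T_C = 293.15 K and T_H = 325.37 K, so ΔT = 32.22 K.
COP_Carnot = T_H/ΔT = 325.37/32.22 = 10.10.
Resistance heating needs Ẇ_res = Q̇_H = 6.640 kW; the reversible heat pump needs only Ẇ_hp = Q̇_H/COP = 0.6576 kW.
Saving = 6.640 − 0.6576 = 5.982 kW.

5.982 kW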